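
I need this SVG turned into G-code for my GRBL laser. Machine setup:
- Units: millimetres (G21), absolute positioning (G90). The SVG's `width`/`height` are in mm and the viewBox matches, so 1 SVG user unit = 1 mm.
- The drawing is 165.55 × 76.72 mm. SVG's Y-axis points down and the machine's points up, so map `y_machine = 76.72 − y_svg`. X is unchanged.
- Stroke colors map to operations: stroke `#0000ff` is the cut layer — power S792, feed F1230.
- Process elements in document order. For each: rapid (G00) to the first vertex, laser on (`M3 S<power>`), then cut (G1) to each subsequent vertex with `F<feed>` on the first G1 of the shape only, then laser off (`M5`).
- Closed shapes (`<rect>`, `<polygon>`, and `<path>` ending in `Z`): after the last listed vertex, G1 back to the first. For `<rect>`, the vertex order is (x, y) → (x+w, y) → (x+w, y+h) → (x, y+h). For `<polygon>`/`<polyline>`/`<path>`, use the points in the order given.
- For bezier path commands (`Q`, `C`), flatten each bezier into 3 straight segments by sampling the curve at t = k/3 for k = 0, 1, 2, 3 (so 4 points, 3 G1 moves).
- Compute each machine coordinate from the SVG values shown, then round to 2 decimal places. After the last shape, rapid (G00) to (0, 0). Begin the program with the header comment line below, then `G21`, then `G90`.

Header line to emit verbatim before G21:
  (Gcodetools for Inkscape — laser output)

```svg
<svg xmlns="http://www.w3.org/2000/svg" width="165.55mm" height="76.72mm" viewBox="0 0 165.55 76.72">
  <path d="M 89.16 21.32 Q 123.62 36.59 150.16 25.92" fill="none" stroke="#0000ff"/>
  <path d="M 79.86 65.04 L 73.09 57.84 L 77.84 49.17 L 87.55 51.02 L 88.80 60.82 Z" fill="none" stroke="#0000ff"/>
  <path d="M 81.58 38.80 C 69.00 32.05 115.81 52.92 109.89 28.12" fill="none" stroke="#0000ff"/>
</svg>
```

(Gcodetools for Inkscape — laser output)
G21
G90
G00 X89.16 Y55.40
M3 S792
G1 X111.25 Y48.10 F1230
G1 X131.59 Y46.57
G1 X150.16 Y50.80
M5
G00 X79.86 Y11.68
M3 S792
G1 X73.09 Y18.88 F1230
G1 X77.84 Y27.55
G1 X87.55 Y25.70
G1 X88.80 Y15.90
G1 X79.86 Y11.68
M5
G00 X81.58 Y37.92
M3 S792
G1 X84.64 Y38.18 F1230
G1 X102.39 Y36.31
G1 X109.89 Y48.60
M5
G00 X0.00 Y0.00

1 u = 1 mm; y_m = 76.72 − y.

[1] `<path>` quadratic bezier, #0000ff→cut S792 F1230: (89.16,55.40) → (111.25,48.10) → (131.59,46.57) → (150.16,50.80)

[2] `<path>` regular polygon, #0000ff→cut S792 F1230: (79.86,11.68) → (73.09,18.88) → (77.84,27.55) → (87.55,25.70) → (88.80,15.90) → (79.86,11.68) (closed)

[3] `<path>` cubic bezier, #0000ff→cut S792 F1230: (81.58,37.92) → (84.64,38.18) → (102.39,36.31) → (109.89,48.60)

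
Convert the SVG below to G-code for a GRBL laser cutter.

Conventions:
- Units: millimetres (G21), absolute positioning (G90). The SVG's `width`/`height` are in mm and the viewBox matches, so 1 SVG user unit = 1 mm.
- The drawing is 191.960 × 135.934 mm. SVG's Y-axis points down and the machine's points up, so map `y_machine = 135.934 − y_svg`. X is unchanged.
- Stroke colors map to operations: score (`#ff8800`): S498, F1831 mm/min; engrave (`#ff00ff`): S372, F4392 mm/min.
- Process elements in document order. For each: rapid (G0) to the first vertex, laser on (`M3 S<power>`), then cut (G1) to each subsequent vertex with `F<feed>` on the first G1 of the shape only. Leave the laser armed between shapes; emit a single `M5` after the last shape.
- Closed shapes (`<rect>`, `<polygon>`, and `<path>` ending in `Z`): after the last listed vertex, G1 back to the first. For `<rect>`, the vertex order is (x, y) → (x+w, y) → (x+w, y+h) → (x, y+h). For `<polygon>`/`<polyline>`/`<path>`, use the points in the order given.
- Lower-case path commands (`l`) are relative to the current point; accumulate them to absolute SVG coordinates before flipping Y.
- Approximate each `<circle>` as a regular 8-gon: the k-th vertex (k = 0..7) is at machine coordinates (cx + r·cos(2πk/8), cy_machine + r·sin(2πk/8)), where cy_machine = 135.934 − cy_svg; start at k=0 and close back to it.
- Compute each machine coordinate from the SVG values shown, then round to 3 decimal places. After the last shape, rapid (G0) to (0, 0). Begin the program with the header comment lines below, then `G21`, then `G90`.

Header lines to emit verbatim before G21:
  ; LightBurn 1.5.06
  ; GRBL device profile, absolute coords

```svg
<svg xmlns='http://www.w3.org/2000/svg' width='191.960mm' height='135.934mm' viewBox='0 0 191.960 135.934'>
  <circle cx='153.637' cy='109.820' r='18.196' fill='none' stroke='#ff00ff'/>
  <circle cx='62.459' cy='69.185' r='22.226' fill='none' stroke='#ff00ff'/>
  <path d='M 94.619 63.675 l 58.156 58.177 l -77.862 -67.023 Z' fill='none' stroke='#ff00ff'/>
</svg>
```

1 u = 1 mm; y_m = 135.934 − y.

[1] `<circle>` circle, #ff00ff→engrave S372 F4392: (171.833,26.114) → (166.504,38.981) → (153.637,44.310) → (140.770,38.981) → (135.441,26.114) → (140.770,13.247) → (153.637,7.918) → (166.504,13.247) → (171.833,26.114) (closed)

[2] `<circle>` circle, #ff00ff→engrave S372 F4392: (84.685,66.749) → (78.175,82.465) → (62.459,88.975) → (46.743,82.465) → (40.233,66.749) → (46.743,51.033) → (62.459,44.523) → (78.175,51.033) → (84.685,66.749) (closed)

[3] `<path>` closed polygon, #ff00ff→engrave S372 F4392: (94.619,72.259) → (152.775,14.082) → (74.913,81.105) → (94.619,72.259) (closed)

; LightBurn 1.5.06
; GRBL device profile, absolute coords
G21
G90
G0 X171.833 Y26.114
M3 S372
G1 X166.504 Y38.981 F4392
G1 X153.637 Y44.310
G1 X140.770 Y38.981
G1 X135.441 Y26.114
G1 X140.770 Y13.247
G1 X153.637 Y7.918
G1 X166.504 Y13.247
G1 X171.833 Y26.114
G0 X84.685 Y66.749
M3 S372
G1 X78.175 Y82.465 F4392
G1 X62.459 Y88.975
G1 X46.743 Y82.465
G1 X40.233 Y66.749
G1 X46.743 Y51.033
G1 X62.459 Y44.523
G1 X78.175 Y51.033
G1 X84.685 Y66.749
G0 X94.619 Y72.259
M3 S372
G1 X152.775 Y14.082 F4392
G1 X74.913 Y81.105
G1 X94.619 Y72.259
M5
G0 X0.000 Y0.000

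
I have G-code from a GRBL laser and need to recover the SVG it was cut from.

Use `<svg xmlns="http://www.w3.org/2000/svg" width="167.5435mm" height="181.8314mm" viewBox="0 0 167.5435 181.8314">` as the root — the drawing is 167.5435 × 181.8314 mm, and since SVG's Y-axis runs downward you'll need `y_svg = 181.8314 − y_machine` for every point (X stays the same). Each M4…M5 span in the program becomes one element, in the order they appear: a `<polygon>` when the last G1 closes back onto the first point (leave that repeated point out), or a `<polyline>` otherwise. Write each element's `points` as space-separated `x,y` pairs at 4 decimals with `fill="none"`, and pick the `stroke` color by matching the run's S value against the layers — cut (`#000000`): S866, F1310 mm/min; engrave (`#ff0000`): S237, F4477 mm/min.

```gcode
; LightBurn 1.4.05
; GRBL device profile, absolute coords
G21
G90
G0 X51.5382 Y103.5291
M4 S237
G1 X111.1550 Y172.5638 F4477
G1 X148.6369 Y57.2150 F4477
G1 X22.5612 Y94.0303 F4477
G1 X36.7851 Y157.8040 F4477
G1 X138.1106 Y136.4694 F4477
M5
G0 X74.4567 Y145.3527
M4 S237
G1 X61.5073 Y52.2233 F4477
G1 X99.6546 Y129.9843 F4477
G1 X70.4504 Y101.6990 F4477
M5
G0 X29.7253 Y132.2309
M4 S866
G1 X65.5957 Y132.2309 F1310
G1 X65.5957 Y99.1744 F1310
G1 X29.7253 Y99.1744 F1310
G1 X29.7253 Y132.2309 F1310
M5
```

<svg xmlns="http://www.w3.org/2000/svg" width="167.5435mm" height="181.8314mm" viewBox="0 0 167.5435 181.8314">
  <polyline points="51.5382,78.3023 111.1550,9.2676 148.6369,124.6164 22.5612,87.8011 36.7851,24.0274 138.1106,45.3620" fill="none" stroke="#ff0000"/>
  <polyline points="74.4567,36.4787 61.5073,129.6081 99.6546,51.8471 70.4504,80.1324" fill="none" stroke="#ff0000"/>
  <polygon points="29.7253,49.6005 65.5957,49.6005 65.5957,82.6570 29.7253,82.6570" fill="none" stroke="#000000"/>
</svg>

Machine Y-up, SVG Y-down with viewBox height 181.8314, so y_svg = 181.8314 − y_machine; X carries over.

Run 1: the run's S237 means `#ff0000` (engrave). The run is open, so emit a `<polyline>` with points (Y-flipped): 51.5382,78.3023 111.1550,9.2676 148.6369,124.6164 22.5612,87.8011 36.7851,24.0274 138.1106,45.3620.

Run 2: S237 ⇒ engrave layer `#ff0000`. The run is open, so emit a `<polyline>` with points (Y-flipped): 74.4567,36.4787 61.5073,129.6081 99.6546,51.8471 70.4504,80.1324.

Run 3: power S866 maps to stroke `#000000` (cut). The run returns to its start, so emit a `<polygon>` with points (Y-flipped): 29.7253,49.6005 65.5957,49.6005 65.5957,82.6570 29.7253,82.6570.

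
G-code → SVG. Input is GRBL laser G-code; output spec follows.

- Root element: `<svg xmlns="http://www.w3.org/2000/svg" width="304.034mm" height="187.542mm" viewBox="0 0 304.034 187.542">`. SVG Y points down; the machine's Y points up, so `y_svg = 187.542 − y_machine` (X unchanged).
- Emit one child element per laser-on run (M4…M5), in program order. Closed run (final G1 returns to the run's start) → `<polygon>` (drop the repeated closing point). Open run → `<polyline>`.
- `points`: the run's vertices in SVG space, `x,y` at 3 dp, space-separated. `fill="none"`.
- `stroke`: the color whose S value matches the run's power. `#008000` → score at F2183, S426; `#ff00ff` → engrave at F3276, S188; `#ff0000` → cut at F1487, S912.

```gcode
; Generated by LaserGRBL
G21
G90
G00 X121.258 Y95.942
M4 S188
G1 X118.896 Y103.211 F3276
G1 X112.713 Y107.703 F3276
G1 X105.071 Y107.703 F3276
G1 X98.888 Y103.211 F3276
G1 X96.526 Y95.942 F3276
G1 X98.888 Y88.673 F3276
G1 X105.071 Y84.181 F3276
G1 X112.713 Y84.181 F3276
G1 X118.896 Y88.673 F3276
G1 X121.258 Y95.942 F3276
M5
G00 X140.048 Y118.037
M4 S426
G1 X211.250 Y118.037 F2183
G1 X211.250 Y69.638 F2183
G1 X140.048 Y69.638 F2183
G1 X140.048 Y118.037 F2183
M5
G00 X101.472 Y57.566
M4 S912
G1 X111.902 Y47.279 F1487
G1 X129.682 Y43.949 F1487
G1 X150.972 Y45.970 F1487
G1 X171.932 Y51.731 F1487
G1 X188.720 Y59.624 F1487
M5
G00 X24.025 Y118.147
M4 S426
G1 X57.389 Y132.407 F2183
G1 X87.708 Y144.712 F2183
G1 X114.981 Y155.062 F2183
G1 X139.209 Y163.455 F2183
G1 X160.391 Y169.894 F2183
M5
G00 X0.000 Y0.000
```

Machine Y-up, SVG Y-down with viewBox height 187.542, so y_svg = 187.542 − y_machine; X carries over.

Run 1: the run's S188 means `#ff00ff` (engrave). The run returns to its start, so emit a `<polygon>` with points (Y-flipped): 121.258,91.600 118.896,84.331 112.713,79.839 105.071,79.839 98.888,84.331 96.526,91.600 98.888,98.869 105.071,103.361 112.713,103.361 118.896,98.869.

Run 2: the run's S426 means `#008000` (score). The run returns to its start, so emit a `<polygon>` with points (Y-flipped): 140.048,69.505 211.250,69.505 211.250,117.904 140.048,117.904.

Run 3: S912 ⇒ cut layer `#ff0000`. The run is open, so emit a `<polyline>` with points (Y-flipped): 101.472,129.976 111.902,140.263 129.682,143.593 150.972,141.572 171.932,135.811 188.720,127.918.

Run 4: the run's S426 means `#008000` (score). The run is open, so emit a `<polyline>` with points (Y-flipped): 24.025,69.395 57.389,55.135 87.708,42.830 114.981,32.480 139.209,24.087 160.391,17.648.

<svg xmlns="http://www.w3.org/2000/svg" width="304.034mm" height="187.542mm" viewBox="0 0 304.034 187.542">
  <polygon points="121.258,91.600 118.896,84.331 112.713,79.839 105.071,79.839 98.888,84.331 96.526,91.600 98.888,98.869 105.071,103.361 112.713,103.361 118.896,98.869" fill="none" stroke="#ff00ff"/>
  <polygon points="140.048,69.505 211.250,69.505 211.250,117.904 140.048,117.904" fill="none" stroke="#008000"/>
  <polyline points="101.472,129.976 111.902,140.263 129.682,143.593 150.972,141.572 171.932,135.811 188.720,127.918" fill="none" stroke="#ff0000"/>
  <polyline points="24.025,69.395 57.389,55.135 87.708,42.830 114.981,32.480 139.209,24.087 160.391,17.648" fill="none" stroke="#008000"/>
</svg>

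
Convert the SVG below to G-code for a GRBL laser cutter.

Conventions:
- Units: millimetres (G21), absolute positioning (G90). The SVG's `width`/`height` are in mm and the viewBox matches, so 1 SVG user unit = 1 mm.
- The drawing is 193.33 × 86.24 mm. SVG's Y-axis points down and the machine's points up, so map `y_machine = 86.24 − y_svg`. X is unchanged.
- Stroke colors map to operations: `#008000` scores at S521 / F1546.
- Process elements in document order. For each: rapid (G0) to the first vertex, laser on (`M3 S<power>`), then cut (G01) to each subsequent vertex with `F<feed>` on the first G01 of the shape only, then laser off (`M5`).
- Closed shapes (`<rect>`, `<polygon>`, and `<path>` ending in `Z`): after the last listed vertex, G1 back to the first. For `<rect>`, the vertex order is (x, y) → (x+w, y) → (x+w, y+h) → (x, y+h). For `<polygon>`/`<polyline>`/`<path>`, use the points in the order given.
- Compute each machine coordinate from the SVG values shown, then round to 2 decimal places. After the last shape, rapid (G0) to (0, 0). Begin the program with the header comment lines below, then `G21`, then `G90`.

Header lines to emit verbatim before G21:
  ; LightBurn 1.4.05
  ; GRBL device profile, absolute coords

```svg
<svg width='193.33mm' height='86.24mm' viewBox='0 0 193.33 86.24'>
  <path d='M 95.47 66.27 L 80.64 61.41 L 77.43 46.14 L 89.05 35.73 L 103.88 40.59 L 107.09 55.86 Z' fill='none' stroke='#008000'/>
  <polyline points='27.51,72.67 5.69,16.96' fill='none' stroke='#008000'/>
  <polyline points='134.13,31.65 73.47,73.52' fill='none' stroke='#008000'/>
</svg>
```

1 u = 1 mm; y_m = 86.24 − y.

[1] `<path>` regular polygon, #008000→score S521 F1546: (95.47,19.97) → (80.64,24.83) → (77.43,40.10) → (89.05,50.51) → (103.88,45.65) → (107.09,30.38) → (95.47,19.97) (closed)

[2] `<polyline>` line segment, #008000→score S521 F1546: (27.51,13.57) → (5.69,69.28)

[3] `<polyline>` line segment, #008000→score S521 F1546: (134.13,54.59) → (73.47,12.72)

; LightBurn 1.4.05
; GRBL device profile, absolute coords
G21
G90
G0 X95.47 Y19.97
M3 S521
G01 X80.64 Y24.83 F1546
G01 X77.43 Y40.10
G01 X89.05 Y50.51
G01 X103.88 Y45.65
G01 X107.09 Y30.38
G01 X95.47 Y19.97
M5
G0 X27.51 Y13.57
M3 S521
G01 X5.69 Y69.28 F1546
M5
G0 X134.13 Y54.59
M3 S521
G01 X73.47 Y12.72 F1546
M5
G0 X0.00 Y0.00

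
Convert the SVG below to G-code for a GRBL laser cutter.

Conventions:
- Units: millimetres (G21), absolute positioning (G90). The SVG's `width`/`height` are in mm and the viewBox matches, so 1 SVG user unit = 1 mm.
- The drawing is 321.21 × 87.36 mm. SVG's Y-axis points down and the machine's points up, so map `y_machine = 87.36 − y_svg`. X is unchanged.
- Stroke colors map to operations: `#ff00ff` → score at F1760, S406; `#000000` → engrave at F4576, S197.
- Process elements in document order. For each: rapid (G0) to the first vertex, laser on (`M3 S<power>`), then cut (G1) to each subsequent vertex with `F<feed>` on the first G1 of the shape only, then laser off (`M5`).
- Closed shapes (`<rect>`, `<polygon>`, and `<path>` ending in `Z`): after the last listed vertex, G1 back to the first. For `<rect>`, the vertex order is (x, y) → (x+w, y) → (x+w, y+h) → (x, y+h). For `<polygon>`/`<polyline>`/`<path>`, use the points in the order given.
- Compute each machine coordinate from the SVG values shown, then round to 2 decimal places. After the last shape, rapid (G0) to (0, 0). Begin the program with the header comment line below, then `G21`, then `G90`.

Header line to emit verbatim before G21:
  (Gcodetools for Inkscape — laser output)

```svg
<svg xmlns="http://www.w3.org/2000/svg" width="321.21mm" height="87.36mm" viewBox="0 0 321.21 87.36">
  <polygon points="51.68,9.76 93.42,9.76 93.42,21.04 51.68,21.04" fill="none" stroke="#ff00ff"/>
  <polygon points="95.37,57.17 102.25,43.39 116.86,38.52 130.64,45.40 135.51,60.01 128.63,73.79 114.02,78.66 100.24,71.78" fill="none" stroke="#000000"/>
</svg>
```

viewBox `0 0 321.21 87.36` with mm width/height → 1 unit = 1 mm. Flip: y_m = 87.36 − y_svg.

**Shape 1** — `<polygon>` rectangle, stroke `#ff00ff` → score (S406, F1760). Machine vertices: (51.68,77.60) → (93.42,77.60) → (93.42,66.32) → (51.68,66.32) → (51.68,77.60). Closed: final G1 returns to the first vertex.

**Shape 2** — `<polygon>` regular polygon, stroke `#000000` → engrave (S197, F4576). Machine vertices: (95.37,30.19) → (102.25,43.97) → (116.86,48.84) → (130.64,41.96) → (135.51,27.35) → (128.63,13.57) → (114.02,8.70) → (100.24,15.58) → (95.37,30.19). Closed: final G1 returns to the first vertex.

(Gcodetools for Inkscape — laser output)
G21
G90
G0 X51.68 Y77.60
M3 S406
G1 X93.42 Y77.60 F1760
G1 X93.42 Y66.32
G1 X51.68 Y66.32
G1 X51.68 Y77.60
M5
G0 X95.37 Y30.19
M3 S197
G1 X102.25 Y43.97 F4576
G1 X116.86 Y48.84
G1 X130.64 Y41.96
G1 X135.51 Y27.35
G1 X128.63 Y13.57
G1 X114.02 Y8.70
G1 X100.24 Y15.58
G1 X95.37 Y30.19
M5
G0 X0.00 Y0.00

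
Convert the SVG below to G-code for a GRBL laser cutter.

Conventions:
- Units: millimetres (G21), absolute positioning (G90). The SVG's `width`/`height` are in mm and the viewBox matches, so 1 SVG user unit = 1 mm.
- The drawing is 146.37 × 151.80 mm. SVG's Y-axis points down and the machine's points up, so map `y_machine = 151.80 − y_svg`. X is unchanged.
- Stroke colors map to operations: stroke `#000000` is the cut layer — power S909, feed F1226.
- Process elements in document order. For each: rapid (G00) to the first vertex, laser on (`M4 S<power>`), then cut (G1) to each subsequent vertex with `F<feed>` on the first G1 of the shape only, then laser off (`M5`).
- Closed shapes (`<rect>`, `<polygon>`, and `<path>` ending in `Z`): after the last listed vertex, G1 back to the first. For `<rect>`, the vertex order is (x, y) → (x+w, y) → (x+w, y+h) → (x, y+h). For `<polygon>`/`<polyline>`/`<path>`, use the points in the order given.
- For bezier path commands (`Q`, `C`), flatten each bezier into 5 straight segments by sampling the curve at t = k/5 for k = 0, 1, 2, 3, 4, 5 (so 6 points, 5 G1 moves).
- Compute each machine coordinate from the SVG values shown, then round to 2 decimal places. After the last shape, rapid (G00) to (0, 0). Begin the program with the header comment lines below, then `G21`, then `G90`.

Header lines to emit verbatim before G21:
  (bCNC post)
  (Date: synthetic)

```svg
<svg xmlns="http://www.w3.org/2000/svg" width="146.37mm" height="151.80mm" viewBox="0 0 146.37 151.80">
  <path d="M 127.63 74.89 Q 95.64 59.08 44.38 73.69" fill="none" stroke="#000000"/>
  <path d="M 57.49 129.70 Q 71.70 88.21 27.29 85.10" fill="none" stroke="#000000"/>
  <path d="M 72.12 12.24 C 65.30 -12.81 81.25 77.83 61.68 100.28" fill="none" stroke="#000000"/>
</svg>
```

(bCNC post)
(Date: synthetic)
G21
G90
G00 X127.63 Y76.91
M4 S909
G1 X114.06 Y82.02 F1226
G1 X98.95 Y84.69
G1 X82.30 Y84.93
G1 X64.11 Y82.74
G1 X44.38 Y78.11
M5
G00 X57.49 Y22.10
M4 S909
G1 X60.83 Y37.16 F1226
G1 X59.48 Y49.15
G1 X53.44 Y58.07
G1 X42.71 Y63.92
G1 X27.29 Y66.70
M5
G00 X72.12 Y139.56
M4 S909
G1 X70.29 Y142.18 F1226
G1 X71.14 Y125.86
G1 X71.84 Y99.42
G1 X69.63 Y71.70
G1 X61.68 Y51.52
M5
G00 X0.00 Y0.00

Since the viewBox matches the mm dimensions, user units are millimetres directly. The only transform is the Y-flip y_m = 151.80 − y_svg.

Shape 1 is a quadratic bezier drawn with `<path>`. Its stroke #000000 means cut at S909, F1226. After flipping Y the toolpath is (127.63,76.91) → (114.06,82.02) → (98.95,84.69) → (82.30,84.93) → (64.11,82.74) → (44.38,78.11).

Shape 2 is a quadratic bezier drawn with `<path>`. Its stroke #000000 means cut at S909, F1226. After flipping Y the toolpath is (57.49,22.10) → (60.83,37.16) → (59.48,49.15) → (53.44,58.07) → (42.71,63.92) → (27.29,66.70).

Shape 3 is a cubic bezier drawn with `<path>`. Its stroke #000000 means cut at S909, F1226. After flipping Y the toolpath is (72.12,139.56) → (70.29,142.18) → (71.14,125.86) → (71.84,99.42) → (69.63,71.70) → (61.68,51.52).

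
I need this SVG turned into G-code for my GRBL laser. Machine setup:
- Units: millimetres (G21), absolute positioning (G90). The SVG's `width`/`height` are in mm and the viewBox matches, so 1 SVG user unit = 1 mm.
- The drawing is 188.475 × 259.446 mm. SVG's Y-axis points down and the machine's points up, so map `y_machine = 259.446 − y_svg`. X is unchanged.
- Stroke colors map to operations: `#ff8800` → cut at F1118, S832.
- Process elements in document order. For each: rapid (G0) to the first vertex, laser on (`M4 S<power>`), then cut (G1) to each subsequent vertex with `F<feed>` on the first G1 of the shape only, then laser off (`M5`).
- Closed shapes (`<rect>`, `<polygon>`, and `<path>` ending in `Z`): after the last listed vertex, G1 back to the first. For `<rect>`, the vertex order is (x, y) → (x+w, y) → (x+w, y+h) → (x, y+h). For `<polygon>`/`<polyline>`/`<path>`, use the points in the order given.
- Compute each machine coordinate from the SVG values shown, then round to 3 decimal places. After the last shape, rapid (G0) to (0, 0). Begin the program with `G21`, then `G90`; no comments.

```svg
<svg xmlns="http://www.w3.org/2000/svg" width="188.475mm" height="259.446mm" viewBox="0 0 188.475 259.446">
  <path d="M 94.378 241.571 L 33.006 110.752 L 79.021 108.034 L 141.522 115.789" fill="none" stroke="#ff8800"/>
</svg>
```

1 u = 1 mm; y_m = 259.446 − y.

[1] `<path>` open polyline, #ff8800→cut S832 F1118: (94.378,17.875) → (33.006,148.694) → (79.021,151.412) → (141.522,143.657)

G21
G90
G0 X94.378 Y17.875
M4 S832
G1 X33.006 Y148.694 F1118
G1 X79.021 Y151.412
G1 X141.522 Y143.657
M5
G0 X0.000 Y0.000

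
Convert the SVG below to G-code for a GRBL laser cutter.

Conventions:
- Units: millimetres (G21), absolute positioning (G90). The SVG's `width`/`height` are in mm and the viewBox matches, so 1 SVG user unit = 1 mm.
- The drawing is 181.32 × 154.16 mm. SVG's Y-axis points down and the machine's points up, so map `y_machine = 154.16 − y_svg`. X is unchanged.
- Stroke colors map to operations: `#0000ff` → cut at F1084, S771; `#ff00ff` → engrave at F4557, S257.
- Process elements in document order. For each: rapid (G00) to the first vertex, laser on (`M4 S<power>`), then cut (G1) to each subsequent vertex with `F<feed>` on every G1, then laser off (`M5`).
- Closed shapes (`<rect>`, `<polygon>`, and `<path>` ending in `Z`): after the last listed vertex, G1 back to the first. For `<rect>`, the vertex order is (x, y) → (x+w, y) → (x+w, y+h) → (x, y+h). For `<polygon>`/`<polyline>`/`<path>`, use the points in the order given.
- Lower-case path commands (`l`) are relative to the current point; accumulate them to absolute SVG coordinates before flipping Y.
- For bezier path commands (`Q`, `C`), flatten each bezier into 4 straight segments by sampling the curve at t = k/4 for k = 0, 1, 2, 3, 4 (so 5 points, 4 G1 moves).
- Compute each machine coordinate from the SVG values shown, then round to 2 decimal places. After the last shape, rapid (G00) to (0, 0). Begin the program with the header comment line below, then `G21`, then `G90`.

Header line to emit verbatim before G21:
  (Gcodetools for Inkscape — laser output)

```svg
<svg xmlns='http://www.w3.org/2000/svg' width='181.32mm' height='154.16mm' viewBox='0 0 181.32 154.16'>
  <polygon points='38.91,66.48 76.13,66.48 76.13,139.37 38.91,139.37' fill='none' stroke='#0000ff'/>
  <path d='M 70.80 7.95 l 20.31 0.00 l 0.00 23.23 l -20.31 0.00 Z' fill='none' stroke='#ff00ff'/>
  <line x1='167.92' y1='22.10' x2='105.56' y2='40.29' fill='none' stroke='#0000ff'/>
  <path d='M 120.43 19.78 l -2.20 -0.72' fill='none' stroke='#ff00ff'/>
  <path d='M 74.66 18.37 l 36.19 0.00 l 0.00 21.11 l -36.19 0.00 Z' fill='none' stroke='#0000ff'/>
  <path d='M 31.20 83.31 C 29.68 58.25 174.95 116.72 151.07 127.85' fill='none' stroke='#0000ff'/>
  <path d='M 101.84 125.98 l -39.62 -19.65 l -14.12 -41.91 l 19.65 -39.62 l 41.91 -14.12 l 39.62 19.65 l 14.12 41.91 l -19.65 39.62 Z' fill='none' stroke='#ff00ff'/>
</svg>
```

(Gcodetools for Inkscape — laser output)
G21
G90
G00 X38.91 Y87.68
M4 S771
G1 X76.13 Y87.68 F1084
G1 X76.13 Y14.79 F1084
G1 X38.91 Y14.79 F1084
G1 X38.91 Y87.68 F1084
M5
G00 X70.80 Y146.21
M4 S257
G1 X91.11 Y146.21 F4557
G1 X91.11 Y122.98 F4557
G1 X70.80 Y122.98 F4557
G1 X70.80 Y146.21 F4557
M5
G00 X167.92 Y132.06
M4 S771
G1 X105.56 Y113.87 F1084
M5
G00 X120.43 Y134.38
M4 S257
G1 X118.23 Y135.10 F4557
M5
G00 X74.66 Y135.79
M4 S771
G1 X110.85 Y135.79 F1084
G1 X110.85 Y114.68 F1084
G1 X74.66 Y114.68 F1084
G1 X74.66 Y135.79 F1084
M5
G00 X31.20 Y70.85
M4 S771
G1 X52.65 Y76.03 F1084
G1 X99.52 Y62.15 F1084
G1 X142.20 Y41.49 F1084
G1 X151.07 Y26.31 F1084
M5
G00 X101.84 Y28.18
M4 S257
G1 X62.22 Y47.83 F4557
G1 X48.10 Y89.74 F4557
G1 X67.75 Y129.36 F4557
G1 X109.66 Y143.48 F4557
G1 X149.28 Y123.83 F4557
G1 X163.40 Y81.92 F4557
G1 X143.75 Y42.30 F4557
G1 X101.84 Y28.18 F4557
M5
G00 X0.00 Y0.00

1 u = 1 mm; y_m = 154.16 − y.

[1] `<polygon>` rectangle, #0000ff→cut S771 F1084: (38.91,87.68) → (76.13,87.68) → (76.13,14.79) → (38.91,14.79) → (38.91,87.68) (closed)

[2] `<path>` rectangle, #ff00ff→engrave S257 F4557: (70.80,146.21) → (91.11,146.21) → (91.11,122.98) → (70.80,122.98) → (70.80,146.21) (closed)

[3] `<line>` line segment, #0000ff→cut S771 F1084: (167.92,132.06) → (105.56,113.87)

[4] `<path>` line segment, #ff00ff→engrave S257 F4557: (120.43,134.38) → (118.23,135.10)

[5] `<path>` rectangle, #0000ff→cut S771 F1084: (74.66,135.79) → (110.85,135.79) → (110.85,114.68) → (74.66,114.68) → (74.66,135.79) (closed)

[6] `<path>` cubic bezier, #0000ff→cut S771 F1084: (31.20,70.85) → (52.65,76.03) → (99.52,62.15) → (142.20,41.49) → (151.07,26.31)

[7] `<path>` regular polygon, #ff00ff→engrave S257 F4557: (101.84,28.18) → (62.22,47.83) → (48.10,89.74) → (67.75,129.36) → (109.66,143.48) → (149.28,123.83) → (163.40,81.92) → (143.75,42.30) → (101.84,28.18) (closed)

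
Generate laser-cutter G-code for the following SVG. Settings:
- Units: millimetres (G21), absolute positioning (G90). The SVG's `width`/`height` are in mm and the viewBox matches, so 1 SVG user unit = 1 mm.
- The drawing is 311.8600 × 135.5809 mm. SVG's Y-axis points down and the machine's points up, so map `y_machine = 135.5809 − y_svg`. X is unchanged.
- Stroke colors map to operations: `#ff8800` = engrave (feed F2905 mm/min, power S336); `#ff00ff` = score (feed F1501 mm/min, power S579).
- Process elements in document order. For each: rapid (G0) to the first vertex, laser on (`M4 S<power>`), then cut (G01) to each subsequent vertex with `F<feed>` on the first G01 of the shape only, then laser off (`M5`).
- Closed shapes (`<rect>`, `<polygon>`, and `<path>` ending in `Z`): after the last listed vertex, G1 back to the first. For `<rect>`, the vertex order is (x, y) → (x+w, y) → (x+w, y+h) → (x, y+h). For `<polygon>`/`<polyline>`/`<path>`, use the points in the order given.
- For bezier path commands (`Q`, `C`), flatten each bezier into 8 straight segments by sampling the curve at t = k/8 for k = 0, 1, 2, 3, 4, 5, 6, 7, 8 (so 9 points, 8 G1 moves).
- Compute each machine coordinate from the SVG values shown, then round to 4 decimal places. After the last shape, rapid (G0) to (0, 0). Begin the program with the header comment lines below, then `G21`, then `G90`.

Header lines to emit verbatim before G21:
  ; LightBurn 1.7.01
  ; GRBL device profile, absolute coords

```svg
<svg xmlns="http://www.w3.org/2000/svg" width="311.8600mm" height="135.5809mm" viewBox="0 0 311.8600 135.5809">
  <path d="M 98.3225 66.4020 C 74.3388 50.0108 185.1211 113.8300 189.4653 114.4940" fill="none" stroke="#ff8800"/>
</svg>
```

; LightBurn 1.7.01
; GRBL device profile, absolute coords
G21
G90
G0 X98.3225 Y69.1789
M4 S336
G01 X95.1747 Y71.8457 F2905
G01 X101.8345 Y68.6729
G01 X115.4755 Y61.3405
G01 X133.2709 Y51.5286
G01 X152.3942 Y40.9172
G01 X170.0188 Y31.1864
G01 X183.3180 Y24.0163
G01 X189.4653 Y21.0869
M5
G0 X0.0000 Y0.0000

1 u = 1 mm; y_m = 135.5809 − y.

[1] `<path>` cubic bezier, #ff8800→engrave S336 F2905: (98.3225,69.1789) → (95.1747,71.8457) → (101.8345,68.6729) → (115.4755,61.3405) → (133.2709,51.5286) → (152.3942,40.9172) → (170.0188,31.1864) → (183.3180,24.0163) → (189.4653,21.0869)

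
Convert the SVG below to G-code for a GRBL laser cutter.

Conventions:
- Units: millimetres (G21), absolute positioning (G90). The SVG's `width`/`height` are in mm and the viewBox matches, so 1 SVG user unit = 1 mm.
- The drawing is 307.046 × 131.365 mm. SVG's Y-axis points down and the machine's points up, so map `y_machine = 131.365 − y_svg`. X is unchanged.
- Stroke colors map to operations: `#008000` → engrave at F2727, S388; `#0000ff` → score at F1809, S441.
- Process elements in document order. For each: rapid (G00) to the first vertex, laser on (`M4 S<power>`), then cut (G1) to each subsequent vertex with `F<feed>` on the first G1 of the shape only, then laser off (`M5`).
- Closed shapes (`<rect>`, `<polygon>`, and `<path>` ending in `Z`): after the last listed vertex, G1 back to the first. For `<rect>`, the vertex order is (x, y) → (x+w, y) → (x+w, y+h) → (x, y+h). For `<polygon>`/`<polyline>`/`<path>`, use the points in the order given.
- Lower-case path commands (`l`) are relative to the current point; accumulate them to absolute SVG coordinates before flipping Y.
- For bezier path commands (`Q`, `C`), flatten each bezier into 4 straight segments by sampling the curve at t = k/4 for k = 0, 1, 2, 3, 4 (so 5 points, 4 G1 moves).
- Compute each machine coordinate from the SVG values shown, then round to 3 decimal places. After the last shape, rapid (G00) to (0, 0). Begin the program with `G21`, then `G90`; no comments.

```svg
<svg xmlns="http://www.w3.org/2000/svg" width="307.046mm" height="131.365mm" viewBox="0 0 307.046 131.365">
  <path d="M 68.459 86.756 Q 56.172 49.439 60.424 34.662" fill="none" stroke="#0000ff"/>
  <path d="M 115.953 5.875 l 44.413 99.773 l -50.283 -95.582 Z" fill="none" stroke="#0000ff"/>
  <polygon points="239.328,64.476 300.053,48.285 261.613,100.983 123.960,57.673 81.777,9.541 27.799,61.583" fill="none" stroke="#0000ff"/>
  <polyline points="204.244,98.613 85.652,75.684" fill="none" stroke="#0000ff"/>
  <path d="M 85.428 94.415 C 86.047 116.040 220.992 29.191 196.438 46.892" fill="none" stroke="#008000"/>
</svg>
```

1 u = 1 mm; y_m = 131.365 − y.

[1] `<path>` quadratic bezier, #0000ff→score S441 F1809: (68.459,44.609) → (63.349,61.859) → (60.307,76.291) → (59.332,87.906) → (60.424,96.703)

[2] `<path>` closed polygon, #0000ff→score S441 F1809: (115.953,125.490) → (160.366,25.717) → (110.083,121.299) → (115.953,125.490) (closed)

[3] `<polygon>` closed polygon, #0000ff→score S441 F1809: (239.328,66.889) → (300.053,83.080) → (261.613,30.382) → (123.960,73.692) → (81.777,121.824) → (27.799,69.782) → (239.328,66.889) (closed)

[4] `<polyline>` line segment, #0000ff→score S441 F1809: (204.244,32.752) → (85.652,55.681)

[5] `<path>` cubic bezier, #008000→engrave S388 F2727: (85.428,36.950) → (106.487,37.742) → (150.373,59.240) → (189.538,81.474) → (196.438,84.473)

G21
G90
G00 X68.459 Y44.609
M4 S441
G1 X63.349 Y61.859 F1809
G1 X60.307 Y76.291
G1 X59.332 Y87.906
G1 X60.424 Y96.703
M5
G00 X115.953 Y125.490
M4 S441
G1 X160.366 Y25.717 F1809
G1 X110.083 Y121.299
G1 X115.953 Y125.490
M5
G00 X239.328 Y66.889
M4 S441
G1 X300.053 Y83.080 F1809
G1 X261.613 Y30.382
G1 X123.960 Y73.692
G1 X81.777 Y121.824
G1 X27.799 Y69.782
G1 X239.328 Y66.889
M5
G00 X204.244 Y32.752
M4 S441
G1 X85.652 Y55.681 F1809
M5
G00 X85.428 Y36.950
M4 S388
G1 X106.487 Y37.742 F2727
G1 X150.373 Y59.240
G1 X189.538 Y81.474
G1 X196.438 Y84.473
M5
G00 X0.000 Y0.000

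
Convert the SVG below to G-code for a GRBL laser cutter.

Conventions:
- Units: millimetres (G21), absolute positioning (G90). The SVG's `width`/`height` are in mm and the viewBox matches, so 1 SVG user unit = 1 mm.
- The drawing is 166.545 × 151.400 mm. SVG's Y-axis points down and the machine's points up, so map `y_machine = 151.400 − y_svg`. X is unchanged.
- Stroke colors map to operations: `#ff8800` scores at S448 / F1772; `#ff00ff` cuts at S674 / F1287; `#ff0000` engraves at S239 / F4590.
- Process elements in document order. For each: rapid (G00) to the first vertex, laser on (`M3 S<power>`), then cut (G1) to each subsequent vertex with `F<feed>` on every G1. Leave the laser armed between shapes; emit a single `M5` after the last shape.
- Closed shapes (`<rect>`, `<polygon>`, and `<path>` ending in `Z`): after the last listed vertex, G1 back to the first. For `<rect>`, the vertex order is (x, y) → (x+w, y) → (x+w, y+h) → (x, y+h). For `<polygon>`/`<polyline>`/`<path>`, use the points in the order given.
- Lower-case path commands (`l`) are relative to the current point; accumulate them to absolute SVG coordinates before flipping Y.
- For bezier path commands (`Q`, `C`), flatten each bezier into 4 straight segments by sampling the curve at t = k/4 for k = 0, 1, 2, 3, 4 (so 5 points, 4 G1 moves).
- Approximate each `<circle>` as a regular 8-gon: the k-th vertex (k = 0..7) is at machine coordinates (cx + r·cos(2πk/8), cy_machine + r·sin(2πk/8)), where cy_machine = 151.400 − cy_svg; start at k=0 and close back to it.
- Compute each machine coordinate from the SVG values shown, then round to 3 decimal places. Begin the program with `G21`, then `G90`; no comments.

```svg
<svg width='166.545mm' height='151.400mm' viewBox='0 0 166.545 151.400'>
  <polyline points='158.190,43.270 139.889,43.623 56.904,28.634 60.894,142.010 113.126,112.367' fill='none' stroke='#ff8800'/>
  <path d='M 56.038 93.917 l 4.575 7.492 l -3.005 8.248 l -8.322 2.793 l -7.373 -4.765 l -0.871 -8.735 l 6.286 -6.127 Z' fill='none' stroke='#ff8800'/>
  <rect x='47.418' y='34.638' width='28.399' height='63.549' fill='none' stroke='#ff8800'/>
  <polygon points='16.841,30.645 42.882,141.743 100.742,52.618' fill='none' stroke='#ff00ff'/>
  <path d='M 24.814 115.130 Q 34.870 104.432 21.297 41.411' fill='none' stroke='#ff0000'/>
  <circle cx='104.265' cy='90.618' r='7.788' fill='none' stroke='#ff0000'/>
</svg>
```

G21
G90
G00 X158.190 Y108.130
M3 S448
G1 X139.889 Y107.777 F1772
G1 X56.904 Y122.766 F1772
G1 X60.894 Y9.390 F1772
G1 X113.126 Y39.033 F1772
G00 X56.038 Y57.483
M3 S448
G1 X60.613 Y49.991 F1772
G1 X57.608 Y41.743 F1772
G1 X49.286 Y38.950 F1772
G1 X41.913 Y43.715 F1772
G1 X41.042 Y52.450 F1772
G1 X47.328 Y58.577 F1772
G1 X56.038 Y57.483 F1772
G00 X47.418 Y116.762
M3 S448
G1 X75.817 Y116.762 F1772
G1 X75.817 Y53.213 F1772
G1 X47.418 Y53.213 F1772
G1 X47.418 Y116.762 F1772
G00 X16.841 Y120.755
M3 S674
G1 X42.882 Y9.657 F1287
G1 X100.742 Y98.782 F1287
G1 X16.841 Y120.755 F1287
G00 X24.814 Y36.270
M3 S239
G1 X28.365 Y44.889 F4590
G1 X28.963 Y60.049 F4590
G1 X26.607 Y81.749 F4590
G1 X21.297 Y109.989 F4590
G00 X112.053 Y60.782
M3 S239
G1 X109.772 Y66.289 F4590
G1 X104.265 Y68.570 F4590
G1 X98.758 Y66.289 F4590
G1 X96.477 Y60.782 F4590
G1 X98.758 Y55.275 F4590
G1 X104.265 Y52.994 F4590
G1 X109.772 Y55.275 F4590
G1 X112.053 Y60.782 F4590
M5

1 u = 1 mm; y_m = 151.400 − y.

[1] `<polyline>` open polyline, #ff8800→score S448 F1772: (158.190,108.130) → (139.889,107.777) → (56.904,122.766) → (60.894,9.390) → (113.126,39.033)

[2] `<path>` regular polygon, #ff8800→score S448 F1772: (56.038,57.483) → (60.613,49.991) → (57.608,41.743) → (49.286,38.950) → (41.913,43.715) → (41.042,52.450) → (47.328,58.577) → (56.038,57.483) (closed)

[3] `<rect>` rectangle, #ff8800→score S448 F1772: (47.418,116.762) → (75.817,116.762) → (75.817,53.213) → (47.418,53.213) → (47.418,116.762) (closed)

[4] `<polygon>` closed polygon, #ff00ff→cut S674 F1287: (16.841,120.755) → (42.882,9.657) → (100.742,98.782) → (16.841,120.755) (closed)

[5] `<path>` quadratic bezier, #ff0000→engrave S239 F4590: (24.814,36.270) → (28.365,44.889) → (28.963,60.049) → (26.607,81.749) → (21.297,109.989)

[6] `<circle>` circle, #ff0000→engrave S239 F4590: (112.053,60.782) → (109.772,66.289) → (104.265,68.570) → (98.758,66.289) → (96.477,60.782) → (98.758,55.275) → (104.265,52.994) → (109.772,55.275) → (112.053,60.782) (closed)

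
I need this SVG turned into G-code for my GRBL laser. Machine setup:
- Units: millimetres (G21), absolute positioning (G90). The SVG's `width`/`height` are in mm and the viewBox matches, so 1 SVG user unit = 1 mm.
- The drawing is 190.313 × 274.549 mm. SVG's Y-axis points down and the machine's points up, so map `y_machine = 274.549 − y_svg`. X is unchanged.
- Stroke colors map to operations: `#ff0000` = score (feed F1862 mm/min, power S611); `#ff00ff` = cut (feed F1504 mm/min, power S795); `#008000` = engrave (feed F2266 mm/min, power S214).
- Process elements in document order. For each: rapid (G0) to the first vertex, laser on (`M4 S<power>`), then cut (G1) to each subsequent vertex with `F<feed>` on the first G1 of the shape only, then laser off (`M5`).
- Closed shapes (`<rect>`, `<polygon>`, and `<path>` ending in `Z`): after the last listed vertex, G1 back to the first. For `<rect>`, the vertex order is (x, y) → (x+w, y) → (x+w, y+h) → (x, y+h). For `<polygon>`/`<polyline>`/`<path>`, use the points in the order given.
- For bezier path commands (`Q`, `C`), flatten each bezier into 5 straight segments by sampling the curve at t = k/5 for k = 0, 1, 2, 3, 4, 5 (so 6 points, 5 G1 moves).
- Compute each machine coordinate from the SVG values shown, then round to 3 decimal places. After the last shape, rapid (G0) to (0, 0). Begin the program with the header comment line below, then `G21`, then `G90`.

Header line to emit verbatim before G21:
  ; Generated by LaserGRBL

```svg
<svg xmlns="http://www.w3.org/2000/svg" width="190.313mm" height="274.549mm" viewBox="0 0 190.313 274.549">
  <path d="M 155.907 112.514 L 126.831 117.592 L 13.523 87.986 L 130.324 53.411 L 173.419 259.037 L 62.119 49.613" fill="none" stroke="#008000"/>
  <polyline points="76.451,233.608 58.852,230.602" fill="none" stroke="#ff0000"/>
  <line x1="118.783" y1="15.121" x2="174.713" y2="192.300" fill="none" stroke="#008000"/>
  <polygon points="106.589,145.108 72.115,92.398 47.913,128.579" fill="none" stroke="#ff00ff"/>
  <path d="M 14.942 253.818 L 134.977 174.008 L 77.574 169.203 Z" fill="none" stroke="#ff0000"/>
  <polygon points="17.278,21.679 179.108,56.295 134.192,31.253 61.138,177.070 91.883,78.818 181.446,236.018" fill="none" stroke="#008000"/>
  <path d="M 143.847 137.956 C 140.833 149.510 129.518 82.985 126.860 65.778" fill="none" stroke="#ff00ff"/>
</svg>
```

; Generated by LaserGRBL
G21
G90
G0 X155.907 Y162.035
M4 S214
G1 X126.831 Y156.957 F2266
G1 X13.523 Y186.563
G1 X130.324 Y221.138
G1 X173.419 Y15.512
G1 X62.119 Y224.936
M5
G0 X76.451 Y40.941
M4 S611
G1 X58.852 Y43.947 F1862
M5
G0 X118.783 Y259.428
M4 S214
G1 X174.713 Y82.249 F2266
M5
G0 X106.589 Y129.441
M4 S795
G1 X72.115 Y182.151 F1504
G1 X47.913 Y145.970
G1 X106.589 Y129.441
M5
G0 X14.942 Y20.731
M4 S611
G1 X134.977 Y100.541 F1862
G1 X77.574 Y105.346
G1 X14.942 Y20.731
M5
G0 X17.278 Y252.870
M4 S214
G1 X179.108 Y218.254 F2266
G1 X134.192 Y243.296
G1 X61.138 Y97.479
G1 X91.883 Y195.731
G1 X181.446 Y38.531
G1 X17.278 Y252.870
M5
G0 X143.847 Y136.593
M4 S795
G1 X141.178 Y138.011 F1504
G1 X137.331 Y152.053
G1 X133.120 Y172.603
G1 X129.358 Y193.548
G1 X126.860 Y208.771
M5
G0 X0.000 Y0.000

1 u = 1 mm; y_m = 274.549 − y.

[1] `<path>` open polyline, #008000→engrave S214 F2266: (155.907,162.035) → (126.831,156.957) → (13.523,186.563) → (130.324,221.138) → (173.419,15.512) → (62.119,224.936)

[2] `<polyline>` line segment, #ff0000→score S611 F1862: (76.451,40.941) → (58.852,43.947)

[3] `<line>` line segment, #008000→engrave S214 F2266: (118.783,259.428) → (174.713,82.249)

[4] `<polygon>` closed polygon, #ff00ff→cut S795 F1504: (106.589,129.441) → (72.115,182.151) → (47.913,145.970) → (106.589,129.441) (closed)

[5] `<path>` closed polygon, #ff0000→score S611 F1862: (14.942,20.731) → (134.977,100.541) → (77.574,105.346) → (14.942,20.731) (closed)

[6] `<polygon>` closed polygon, #008000→engrave S214 F2266: (17.278,252.870) → (179.108,218.254) → (134.192,243.296) → (61.138,97.479) → (91.883,195.731) → (181.446,38.531) → (17.278,252.870) (closed)

[7] `<path>` cubic bezier, #ff00ff→cut S795 F1504: (143.847,136.593) → (141.178,138.011) → (137.331,152.053) → (133.120,172.603) → (129.358,193.548) → (126.860,208.771)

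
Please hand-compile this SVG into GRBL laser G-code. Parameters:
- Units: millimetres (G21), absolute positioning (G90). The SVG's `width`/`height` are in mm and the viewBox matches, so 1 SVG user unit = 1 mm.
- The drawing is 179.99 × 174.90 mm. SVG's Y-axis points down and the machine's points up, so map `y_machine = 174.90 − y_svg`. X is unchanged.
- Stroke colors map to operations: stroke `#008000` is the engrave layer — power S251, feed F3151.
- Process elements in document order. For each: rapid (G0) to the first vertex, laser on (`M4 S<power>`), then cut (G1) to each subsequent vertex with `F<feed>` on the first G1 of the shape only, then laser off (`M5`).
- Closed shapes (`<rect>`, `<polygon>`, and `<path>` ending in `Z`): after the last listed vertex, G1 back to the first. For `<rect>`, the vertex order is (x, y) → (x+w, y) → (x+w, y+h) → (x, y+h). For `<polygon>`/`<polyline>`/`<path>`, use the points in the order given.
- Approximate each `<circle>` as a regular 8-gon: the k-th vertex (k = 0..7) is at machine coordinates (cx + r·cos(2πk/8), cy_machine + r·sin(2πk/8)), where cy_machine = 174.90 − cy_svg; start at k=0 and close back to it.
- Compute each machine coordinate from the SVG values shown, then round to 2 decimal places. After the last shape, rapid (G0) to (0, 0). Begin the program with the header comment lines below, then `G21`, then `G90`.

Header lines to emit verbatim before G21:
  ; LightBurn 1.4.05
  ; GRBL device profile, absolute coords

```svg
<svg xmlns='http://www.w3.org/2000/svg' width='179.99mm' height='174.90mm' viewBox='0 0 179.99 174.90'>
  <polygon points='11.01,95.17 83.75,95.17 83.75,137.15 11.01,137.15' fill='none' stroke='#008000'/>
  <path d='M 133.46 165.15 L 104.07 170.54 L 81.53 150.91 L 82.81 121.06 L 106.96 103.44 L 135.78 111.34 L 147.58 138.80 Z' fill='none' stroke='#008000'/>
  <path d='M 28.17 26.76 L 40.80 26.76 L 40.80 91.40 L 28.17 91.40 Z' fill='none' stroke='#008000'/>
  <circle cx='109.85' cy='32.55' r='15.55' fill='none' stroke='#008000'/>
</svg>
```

; LightBurn 1.4.05
; GRBL device profile, absolute coords
G21
G90
G0 X11.01 Y79.73
M4 S251
G1 X83.75 Y79.73 F3151
G1 X83.75 Y37.75
G1 X11.01 Y37.75
G1 X11.01 Y79.73
M5
G0 X133.46 Y9.75
M4 S251
G1 X104.07 Y4.36 F3151
G1 X81.53 Y23.99
G1 X82.81 Y53.84
G1 X106.96 Y71.46
G1 X135.78 Y63.56
G1 X147.58 Y36.10
G1 X133.46 Y9.75
M5
G0 X28.17 Y148.14
M4 S251
G1 X40.80 Y148.14 F3151
G1 X40.80 Y83.50
G1 X28.17 Y83.50
G1 X28.17 Y148.14
M5
G0 X125.40 Y142.35
M4 S251
G1 X120.85 Y153.35 F3151
G1 X109.85 Y157.90
G1 X98.85 Y153.35
G1 X94.30 Y142.35
G1 X98.85 Y131.35
G1 X109.85 Y126.80
G1 X120.85 Y131.35
G1 X125.40 Y142.35
M5
G0 X0.00 Y0.00

1 u = 1 mm; y_m = 174.90 − y.

[1] `<polygon>` rectangle, #008000→engrave S251 F3151: (11.01,79.73) → (83.75,79.73) → (83.75,37.75) → (11.01,37.75) → (11.01,79.73) (closed)

[2] `<path>` regular polygon, #008000→engrave S251 F3151: (133.46,9.75) → (104.07,4.36) → (81.53,23.99) → (82.81,53.84) → (106.96,71.46) → (135.78,63.56) → (147.58,36.10) → (133.46,9.75) (closed)

[3] `<path>` rectangle, #008000→engrave S251 F3151: (28.17,148.14) → (40.80,148.14) → (40.80,83.50) → (28.17,83.50) → (28.17,148.14) (closed)

[4] `<circle>` circle, #008000→engrave S251 F3151: (125.40,142.35) → (120.85,153.35) → (109.85,157.90) → (98.85,153.35) → (94.30,142.35) → (98.85,131.35) → (109.85,126.80) → (120.85,131.35) → (125.40,142.35) (closed)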